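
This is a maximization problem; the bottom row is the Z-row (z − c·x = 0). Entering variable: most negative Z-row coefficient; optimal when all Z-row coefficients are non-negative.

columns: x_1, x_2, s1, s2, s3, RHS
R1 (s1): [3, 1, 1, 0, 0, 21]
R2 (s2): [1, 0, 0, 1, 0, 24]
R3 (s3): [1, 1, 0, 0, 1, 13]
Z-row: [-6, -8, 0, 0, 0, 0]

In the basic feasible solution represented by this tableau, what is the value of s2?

24

s2 is basic (row 2); its value is the RHS of that row, 24.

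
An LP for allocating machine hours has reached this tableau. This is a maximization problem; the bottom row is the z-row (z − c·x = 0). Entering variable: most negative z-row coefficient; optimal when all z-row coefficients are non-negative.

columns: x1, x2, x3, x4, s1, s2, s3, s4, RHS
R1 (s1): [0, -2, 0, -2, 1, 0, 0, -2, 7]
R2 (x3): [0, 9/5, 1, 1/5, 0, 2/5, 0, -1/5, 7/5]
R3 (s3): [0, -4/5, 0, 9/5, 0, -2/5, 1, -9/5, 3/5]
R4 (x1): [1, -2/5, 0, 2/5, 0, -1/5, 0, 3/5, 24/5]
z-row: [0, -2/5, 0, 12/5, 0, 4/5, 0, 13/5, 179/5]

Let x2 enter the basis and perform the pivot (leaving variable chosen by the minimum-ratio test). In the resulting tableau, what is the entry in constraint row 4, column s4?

5/9

Ratio test on column x2 — row 1: entry -2 ≤ 0; row 2: (7/5)/(9/5) = 7/9; row 3: entry -4/5 ≤ 0; row 4: entry -2/5 ≤ 0. Minimum is 7/9 at row 2 (x3 leaves); pivot element 9/5.
Divide row 2 by 9/5; eliminate column x2 from the other rows.
Row 4 update in column s4: 3/5 − (-2/5)·(-1/9) = 5/9.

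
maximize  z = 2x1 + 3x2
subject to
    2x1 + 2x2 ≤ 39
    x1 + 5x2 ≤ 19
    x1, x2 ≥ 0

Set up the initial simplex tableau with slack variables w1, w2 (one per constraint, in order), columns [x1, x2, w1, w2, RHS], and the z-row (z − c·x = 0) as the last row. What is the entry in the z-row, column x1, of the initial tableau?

-2

The z-row carries the negated objective coefficients: the x1 entry is -2.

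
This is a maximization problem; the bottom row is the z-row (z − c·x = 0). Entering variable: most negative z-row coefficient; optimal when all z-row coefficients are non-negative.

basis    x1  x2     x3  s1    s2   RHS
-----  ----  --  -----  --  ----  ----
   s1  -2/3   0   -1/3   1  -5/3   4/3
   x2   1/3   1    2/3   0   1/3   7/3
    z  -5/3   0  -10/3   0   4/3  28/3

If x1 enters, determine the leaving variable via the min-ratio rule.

Column x1 entries and ratios — s1: -2/3 ≤ 0, skip; x2: (7/3)/(1/3) = 7.
Smallest ratio is 7 in the row of x2, so x2 leaves.

x2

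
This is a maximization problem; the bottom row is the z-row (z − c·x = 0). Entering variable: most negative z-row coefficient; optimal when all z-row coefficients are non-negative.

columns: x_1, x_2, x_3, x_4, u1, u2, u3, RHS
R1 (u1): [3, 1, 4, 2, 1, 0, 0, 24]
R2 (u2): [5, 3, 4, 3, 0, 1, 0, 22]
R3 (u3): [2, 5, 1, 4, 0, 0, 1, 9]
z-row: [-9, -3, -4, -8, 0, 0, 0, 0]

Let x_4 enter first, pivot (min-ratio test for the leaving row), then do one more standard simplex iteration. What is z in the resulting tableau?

557/14

Ratio test on column x_4 — row 1: 24/2 = 12; row 2: 22/3 = 22/3; row 3: 9/4 = 9/4. Minimum is 9/4 at row 3 (u3 leaves); pivot element 4.
Pivot on row 3; the z-row RHS becomes 0 − (-8)·(9/4) = 18.
Next entering variable (most negative z-row entry -5): x_1.
Ratio test on column x_1 — row 1: (39/2)/2 = 39/4; row 2: (61/4)/(7/2) = 61/14; row 3: (9/4)/(1/2) = 9/2. Minimum is 61/14 at row 2 (u2 leaves); pivot element 7/2.
After the second pivot the z-row RHS is 18 − (-5)·(61/14) = 557/14.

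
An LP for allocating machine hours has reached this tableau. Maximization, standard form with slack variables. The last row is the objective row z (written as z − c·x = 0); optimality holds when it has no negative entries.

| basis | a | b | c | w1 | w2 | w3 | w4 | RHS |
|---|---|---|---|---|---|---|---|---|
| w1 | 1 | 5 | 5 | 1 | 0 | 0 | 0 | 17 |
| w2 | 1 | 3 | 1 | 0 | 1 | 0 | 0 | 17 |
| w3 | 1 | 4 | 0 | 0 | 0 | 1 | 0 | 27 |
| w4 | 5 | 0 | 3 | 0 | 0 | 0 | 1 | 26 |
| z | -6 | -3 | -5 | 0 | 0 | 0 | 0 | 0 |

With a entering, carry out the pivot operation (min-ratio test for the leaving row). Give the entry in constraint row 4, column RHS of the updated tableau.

26/5

Ratio test on column a — row 1: 17/1 = 17; row 2: 17/1 = 17; row 3: 27/1 = 27; row 4: 26/5 = 26/5. Minimum is 26/5 at row 4 (w4 leaves); pivot element 5.
Divide row 4 by 5; eliminate column a from the other rows.
In the new row 4, the RHS entry is the old entry divided by the pivot: 26/5 = 26/5.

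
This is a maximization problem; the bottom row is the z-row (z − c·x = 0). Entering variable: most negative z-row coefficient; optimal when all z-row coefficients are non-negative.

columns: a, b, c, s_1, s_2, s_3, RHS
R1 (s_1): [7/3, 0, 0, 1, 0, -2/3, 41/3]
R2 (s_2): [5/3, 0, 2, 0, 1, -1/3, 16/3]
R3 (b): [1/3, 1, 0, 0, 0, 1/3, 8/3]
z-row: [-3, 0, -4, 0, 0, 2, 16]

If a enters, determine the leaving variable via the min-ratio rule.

s_2

Column a entries and ratios — s_1: (41/3)/(7/3) = 41/7; s_2: (16/3)/(5/3) = 16/5; b: (8/3)/(1/3) = 8.
Smallest ratio is 16/5 in the row of s_2, so s_2 leaves.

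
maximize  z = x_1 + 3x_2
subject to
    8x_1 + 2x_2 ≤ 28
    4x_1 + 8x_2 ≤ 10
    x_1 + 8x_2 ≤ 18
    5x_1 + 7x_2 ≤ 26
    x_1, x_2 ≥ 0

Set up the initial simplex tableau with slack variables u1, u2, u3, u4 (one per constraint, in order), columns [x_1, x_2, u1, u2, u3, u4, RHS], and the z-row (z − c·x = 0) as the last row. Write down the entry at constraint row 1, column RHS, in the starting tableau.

The RHS of constraint 1 is b_1 = 28.

28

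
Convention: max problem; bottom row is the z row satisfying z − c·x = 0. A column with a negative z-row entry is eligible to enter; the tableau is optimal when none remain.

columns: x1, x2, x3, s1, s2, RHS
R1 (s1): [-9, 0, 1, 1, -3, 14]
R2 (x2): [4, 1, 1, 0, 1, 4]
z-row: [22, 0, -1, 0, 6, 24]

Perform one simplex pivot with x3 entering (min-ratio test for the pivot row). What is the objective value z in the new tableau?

28

Ratio test on column x3 — row 1: 14/1 = 14; row 2: 4/1 = 4. Minimum is 4 at row 2 (x2 leaves); pivot element 1.
Pivot on row 2; the z-row RHS becomes 24 − (-1)·4 = 28.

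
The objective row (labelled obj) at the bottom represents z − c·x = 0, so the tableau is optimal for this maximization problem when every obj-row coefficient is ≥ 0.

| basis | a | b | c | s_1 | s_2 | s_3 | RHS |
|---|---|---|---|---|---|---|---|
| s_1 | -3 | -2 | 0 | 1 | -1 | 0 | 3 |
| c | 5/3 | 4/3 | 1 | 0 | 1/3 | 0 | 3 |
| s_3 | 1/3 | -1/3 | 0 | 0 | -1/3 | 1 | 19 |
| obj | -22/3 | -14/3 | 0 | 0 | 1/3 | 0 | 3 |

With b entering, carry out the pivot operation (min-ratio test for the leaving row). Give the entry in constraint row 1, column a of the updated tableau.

-1/2

Ratio test on column b — row 1: entry -2 ≤ 0; row 2: 3/(4/3) = 9/4; row 3: entry -1/3 ≤ 0. Minimum is 9/4 at row 2 (c leaves); pivot element 4/3.
Divide row 2 by 4/3; eliminate column b from the other rows.
Row 1 update in column a: -3 − (-2)·(5/4) = -1/2.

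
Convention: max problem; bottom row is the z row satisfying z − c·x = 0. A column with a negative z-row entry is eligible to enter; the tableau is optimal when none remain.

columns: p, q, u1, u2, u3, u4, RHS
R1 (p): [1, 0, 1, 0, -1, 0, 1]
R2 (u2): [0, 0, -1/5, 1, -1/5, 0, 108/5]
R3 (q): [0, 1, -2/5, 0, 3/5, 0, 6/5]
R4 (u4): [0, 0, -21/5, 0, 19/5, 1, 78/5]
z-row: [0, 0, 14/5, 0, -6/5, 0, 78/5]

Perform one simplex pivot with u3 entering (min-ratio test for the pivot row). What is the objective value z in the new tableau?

Ratio test on column u3 — row 1: entry -1 ≤ 0; row 2: entry -1/5 ≤ 0; row 3: (6/5)/(3/5) = 2; row 4: (78/5)/(19/5) = 78/19. Minimum is 2 at row 3 (q leaves); pivot element 3/5.
Pivot on row 3; the z-row RHS becomes 78/5 − (-6/5)·2 = 18.

18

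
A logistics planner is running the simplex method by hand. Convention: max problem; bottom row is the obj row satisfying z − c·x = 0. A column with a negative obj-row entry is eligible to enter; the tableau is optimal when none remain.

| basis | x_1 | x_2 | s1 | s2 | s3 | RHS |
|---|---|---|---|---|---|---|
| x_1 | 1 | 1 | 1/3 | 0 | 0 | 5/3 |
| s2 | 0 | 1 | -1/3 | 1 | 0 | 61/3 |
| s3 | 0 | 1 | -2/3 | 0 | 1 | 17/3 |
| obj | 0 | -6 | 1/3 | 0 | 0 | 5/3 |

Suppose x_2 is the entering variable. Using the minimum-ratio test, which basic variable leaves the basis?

Column x_2 entries and ratios — x_1: (5/3)/1 = 5/3; s2: (61/3)/1 = 61/3; s3: (17/3)/1 = 17/3.
Smallest ratio is 5/3 in the row of x_1, so x_1 leaves.

x_1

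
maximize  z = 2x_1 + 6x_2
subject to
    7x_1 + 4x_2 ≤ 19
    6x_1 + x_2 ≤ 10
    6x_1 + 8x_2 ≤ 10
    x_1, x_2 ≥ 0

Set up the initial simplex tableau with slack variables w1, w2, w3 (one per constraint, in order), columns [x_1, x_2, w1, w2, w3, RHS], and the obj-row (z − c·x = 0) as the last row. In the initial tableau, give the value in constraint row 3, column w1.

Slack w1 belongs to constraint 1; its column is the unit vector e_1, so the entry in row 3 is 0.

0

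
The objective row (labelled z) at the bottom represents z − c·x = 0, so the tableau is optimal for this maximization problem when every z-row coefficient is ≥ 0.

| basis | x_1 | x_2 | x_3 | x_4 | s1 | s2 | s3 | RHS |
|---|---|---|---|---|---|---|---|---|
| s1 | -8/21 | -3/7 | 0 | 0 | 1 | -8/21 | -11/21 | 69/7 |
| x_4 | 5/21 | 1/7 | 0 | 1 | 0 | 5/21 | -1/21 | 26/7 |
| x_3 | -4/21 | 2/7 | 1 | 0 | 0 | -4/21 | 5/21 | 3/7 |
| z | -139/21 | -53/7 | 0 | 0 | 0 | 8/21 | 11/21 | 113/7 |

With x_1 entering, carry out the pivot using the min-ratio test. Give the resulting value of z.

Ratio test on column x_1 — row 1: entry -8/21 ≤ 0; row 2: (26/7)/(5/21) = 78/5; row 3: entry -4/21 ≤ 0. Minimum is 78/5 at row 2 (x_4 leaves); pivot element 5/21.
Pivot on row 2; the z-row RHS becomes 113/7 − (-139/21)·(78/5) = 597/5.

597/5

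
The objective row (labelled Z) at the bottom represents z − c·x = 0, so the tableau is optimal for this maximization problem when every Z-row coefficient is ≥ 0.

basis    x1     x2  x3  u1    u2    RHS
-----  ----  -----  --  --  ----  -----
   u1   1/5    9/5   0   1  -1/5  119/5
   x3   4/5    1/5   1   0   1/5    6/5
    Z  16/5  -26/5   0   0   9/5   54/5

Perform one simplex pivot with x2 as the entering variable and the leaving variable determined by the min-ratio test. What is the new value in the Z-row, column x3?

26

Ratio test on column x2 — row 1: (119/5)/(9/5) = 119/9; row 2: (6/5)/(1/5) = 6. Minimum is 6 at row 2 (x3 leaves); pivot element 1/5.
Divide row 2 by 1/5; eliminate column x2 from the other rows.
Z-row update in column x3: 0 − (-26/5)·5 = 26.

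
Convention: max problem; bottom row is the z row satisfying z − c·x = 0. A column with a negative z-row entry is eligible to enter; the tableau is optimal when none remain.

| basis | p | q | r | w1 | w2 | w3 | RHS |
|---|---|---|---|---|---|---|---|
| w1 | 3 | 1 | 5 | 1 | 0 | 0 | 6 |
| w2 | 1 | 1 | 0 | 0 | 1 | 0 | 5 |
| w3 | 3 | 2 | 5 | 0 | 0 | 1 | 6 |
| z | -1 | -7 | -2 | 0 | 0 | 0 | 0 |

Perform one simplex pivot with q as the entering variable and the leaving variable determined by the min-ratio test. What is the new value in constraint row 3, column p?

Ratio test on column q — row 1: 6/1 = 6; row 2: 5/1 = 5; row 3: 6/2 = 3. Minimum is 3 at row 3 (w3 leaves); pivot element 2.
Divide row 3 by 2; eliminate column q from the other rows.
In the new row 3, the p entry is the old entry divided by the pivot: 3/2 = 3/2.

3/2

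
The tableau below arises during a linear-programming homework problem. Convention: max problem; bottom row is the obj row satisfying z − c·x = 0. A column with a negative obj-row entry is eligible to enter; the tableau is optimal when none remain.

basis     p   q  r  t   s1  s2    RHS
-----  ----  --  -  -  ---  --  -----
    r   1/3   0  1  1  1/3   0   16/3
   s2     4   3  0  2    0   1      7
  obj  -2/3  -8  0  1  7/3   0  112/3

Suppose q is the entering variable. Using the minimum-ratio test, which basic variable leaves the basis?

s2

Column q entries and ratios — r: 0 ≤ 0, skip; s2: 7/3 = 7/3.
Smallest ratio is 7/3 in the row of s2, so s2 leaves.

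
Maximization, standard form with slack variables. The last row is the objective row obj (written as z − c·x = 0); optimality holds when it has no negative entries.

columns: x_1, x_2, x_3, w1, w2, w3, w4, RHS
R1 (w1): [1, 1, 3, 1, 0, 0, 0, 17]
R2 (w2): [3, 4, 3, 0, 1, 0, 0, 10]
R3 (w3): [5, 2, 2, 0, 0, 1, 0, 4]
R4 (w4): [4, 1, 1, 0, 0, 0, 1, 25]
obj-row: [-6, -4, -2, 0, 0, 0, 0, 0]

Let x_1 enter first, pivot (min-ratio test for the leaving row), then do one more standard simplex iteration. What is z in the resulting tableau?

Ratio test on column x_1 — row 1: 17/1 = 17; row 2: 10/3 = 10/3; row 3: 4/5 = 4/5; row 4: 25/4 = 25/4. Minimum is 4/5 at row 3 (w3 leaves); pivot element 5.
Pivot on row 3; the obj-row RHS becomes 0 − (-6)·(4/5) = 24/5.
Next entering variable (most negative obj-row entry -8/5): x_2.
Ratio test on column x_2 — row 1: (81/5)/(3/5) = 27; row 2: (38/5)/(14/5) = 19/7; row 3: (4/5)/(2/5) = 2; row 4: entry -3/5 ≤ 0. Minimum is 2 at row 3 (x_1 leaves); pivot element 2/5.
After the second pivot the obj-row RHS is 24/5 − (-8/5)·2 = 8.

8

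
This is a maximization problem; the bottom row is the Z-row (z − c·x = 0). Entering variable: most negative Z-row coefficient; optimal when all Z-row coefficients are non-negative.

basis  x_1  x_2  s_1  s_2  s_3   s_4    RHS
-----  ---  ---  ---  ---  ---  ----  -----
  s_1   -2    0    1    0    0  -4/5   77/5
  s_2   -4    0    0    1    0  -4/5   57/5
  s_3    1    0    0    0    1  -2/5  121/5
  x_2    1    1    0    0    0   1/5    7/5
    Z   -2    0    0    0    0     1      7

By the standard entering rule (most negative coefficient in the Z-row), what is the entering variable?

x_1

Negative Z-row entries: x_1: -2.
The most negative is -2 in column x_1, so x_1 enters.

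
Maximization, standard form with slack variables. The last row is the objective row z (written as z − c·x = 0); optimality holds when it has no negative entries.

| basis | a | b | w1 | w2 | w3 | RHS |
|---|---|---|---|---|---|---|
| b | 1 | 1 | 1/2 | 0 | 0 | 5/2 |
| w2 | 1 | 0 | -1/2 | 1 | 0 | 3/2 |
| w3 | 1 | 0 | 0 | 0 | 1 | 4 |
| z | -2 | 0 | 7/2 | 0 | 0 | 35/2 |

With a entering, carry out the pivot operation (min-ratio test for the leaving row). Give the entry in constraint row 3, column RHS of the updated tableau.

5/2

Ratio test on column a — row 1: (5/2)/1 = 5/2; row 2: (3/2)/1 = 3/2; row 3: 4/1 = 4. Minimum is 3/2 at row 2 (w2 leaves); pivot element 1.
Divide row 2 by 1; eliminate column a from the other rows.
Row 3 update in column RHS: 4 − 1·(3/2) = 5/2.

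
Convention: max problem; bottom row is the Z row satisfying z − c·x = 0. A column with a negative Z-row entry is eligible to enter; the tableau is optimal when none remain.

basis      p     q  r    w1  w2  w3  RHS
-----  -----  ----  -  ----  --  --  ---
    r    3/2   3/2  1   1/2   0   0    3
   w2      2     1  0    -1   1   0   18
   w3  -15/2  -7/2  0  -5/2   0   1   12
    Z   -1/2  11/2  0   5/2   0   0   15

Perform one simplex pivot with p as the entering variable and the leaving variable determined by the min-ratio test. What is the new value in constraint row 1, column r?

Ratio test on column p — row 1: 3/(3/2) = 2; row 2: 18/2 = 9; row 3: entry -15/2 ≤ 0. Minimum is 2 at row 1 (r leaves); pivot element 3/2.
Divide row 1 by 3/2; eliminate column p from the other rows.
In the new row 1, the r entry is the old entry divided by the pivot: 1/(3/2) = 2/3.

2/3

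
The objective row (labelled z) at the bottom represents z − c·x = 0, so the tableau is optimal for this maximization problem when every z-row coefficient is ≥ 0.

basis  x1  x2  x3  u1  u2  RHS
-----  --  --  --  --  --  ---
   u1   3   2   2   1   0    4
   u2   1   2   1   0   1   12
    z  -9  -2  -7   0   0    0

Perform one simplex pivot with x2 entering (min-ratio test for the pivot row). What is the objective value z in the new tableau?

Ratio test on column x2 — row 1: 4/2 = 2; row 2: 12/2 = 6. Minimum is 2 at row 1 (u1 leaves); pivot element 2.
Pivot on row 1; the z-row RHS becomes 0 − (-2)·2 = 4.

4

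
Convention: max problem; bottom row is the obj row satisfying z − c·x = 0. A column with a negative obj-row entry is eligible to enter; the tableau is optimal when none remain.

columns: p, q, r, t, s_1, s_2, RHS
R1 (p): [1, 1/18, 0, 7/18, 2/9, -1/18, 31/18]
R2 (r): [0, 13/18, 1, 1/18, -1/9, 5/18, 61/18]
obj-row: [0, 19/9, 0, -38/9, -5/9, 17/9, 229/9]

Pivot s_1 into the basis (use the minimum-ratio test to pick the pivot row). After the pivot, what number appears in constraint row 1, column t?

Ratio test on column s_1 — row 1: (31/18)/(2/9) = 31/4; row 2: entry -1/9 ≤ 0. Minimum is 31/4 at row 1 (p leaves); pivot element 2/9.
Divide row 1 by 2/9; eliminate column s_1 from the other rows.
In the new row 1, the t entry is the old entry divided by the pivot: (7/18)/(2/9) = 7/4.

7/4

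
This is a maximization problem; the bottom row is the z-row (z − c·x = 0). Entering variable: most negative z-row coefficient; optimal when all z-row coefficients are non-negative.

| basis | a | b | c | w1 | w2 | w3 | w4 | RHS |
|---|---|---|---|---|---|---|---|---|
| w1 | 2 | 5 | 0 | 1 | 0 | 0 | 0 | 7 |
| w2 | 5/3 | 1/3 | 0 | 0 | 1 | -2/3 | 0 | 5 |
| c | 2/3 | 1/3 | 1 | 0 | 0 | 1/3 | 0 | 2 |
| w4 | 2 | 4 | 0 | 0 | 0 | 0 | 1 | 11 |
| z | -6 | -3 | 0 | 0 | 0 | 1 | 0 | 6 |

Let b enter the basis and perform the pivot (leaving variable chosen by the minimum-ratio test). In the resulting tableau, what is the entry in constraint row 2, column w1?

Ratio test on column b — row 1: 7/5 = 7/5; row 2: 5/(1/3) = 15; row 3: 2/(1/3) = 6; row 4: 11/4 = 11/4. Minimum is 7/5 at row 1 (w1 leaves); pivot element 5.
Divide row 1 by 5; eliminate column b from the other rows.
Row 2 update in column w1: 0 − (1/3)·(1/5) = -1/15.

-1/15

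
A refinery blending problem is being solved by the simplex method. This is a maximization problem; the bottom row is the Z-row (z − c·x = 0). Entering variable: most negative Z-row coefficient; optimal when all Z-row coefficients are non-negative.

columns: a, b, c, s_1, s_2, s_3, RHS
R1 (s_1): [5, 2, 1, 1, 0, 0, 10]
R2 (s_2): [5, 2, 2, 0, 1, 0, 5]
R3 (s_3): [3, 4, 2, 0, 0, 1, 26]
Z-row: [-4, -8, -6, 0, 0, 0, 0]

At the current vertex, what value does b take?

0

b is not in the basis, so in the current basic feasible solution b = 0.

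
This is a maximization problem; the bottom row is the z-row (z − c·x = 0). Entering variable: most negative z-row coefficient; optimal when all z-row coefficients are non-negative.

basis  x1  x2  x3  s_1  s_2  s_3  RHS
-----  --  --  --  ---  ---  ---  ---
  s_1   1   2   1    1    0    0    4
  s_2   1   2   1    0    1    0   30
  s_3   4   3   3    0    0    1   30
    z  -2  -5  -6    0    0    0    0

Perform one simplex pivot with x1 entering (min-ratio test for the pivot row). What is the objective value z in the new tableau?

Ratio test on column x1 — row 1: 4/1 = 4; row 2: 30/1 = 30; row 3: 30/4 = 15/2. Minimum is 4 at row 1 (s_1 leaves); pivot element 1.
Pivot on row 1; the z-row RHS becomes 0 − (-2)·4 = 8.

8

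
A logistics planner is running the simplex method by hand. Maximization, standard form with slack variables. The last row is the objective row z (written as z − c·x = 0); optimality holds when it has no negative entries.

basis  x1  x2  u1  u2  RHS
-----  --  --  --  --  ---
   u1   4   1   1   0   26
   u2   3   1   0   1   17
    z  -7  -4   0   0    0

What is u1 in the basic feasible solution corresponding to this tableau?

26

u1 is basic (row 1); its value is the RHS of that row, 26.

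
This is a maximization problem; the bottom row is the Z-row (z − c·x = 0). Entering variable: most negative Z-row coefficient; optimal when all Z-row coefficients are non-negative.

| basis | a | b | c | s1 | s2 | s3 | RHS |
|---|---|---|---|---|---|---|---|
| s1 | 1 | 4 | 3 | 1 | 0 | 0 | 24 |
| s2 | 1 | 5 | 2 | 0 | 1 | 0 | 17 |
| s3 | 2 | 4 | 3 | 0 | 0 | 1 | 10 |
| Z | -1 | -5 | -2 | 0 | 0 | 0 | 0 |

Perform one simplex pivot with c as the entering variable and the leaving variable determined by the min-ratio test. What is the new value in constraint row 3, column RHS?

Ratio test on column c — row 1: 24/3 = 8; row 2: 17/2 = 17/2; row 3: 10/3 = 10/3. Minimum is 10/3 at row 3 (s3 leaves); pivot element 3.
Divide row 3 by 3; eliminate column c from the other rows.
In the new row 3, the RHS entry is the old entry divided by the pivot: 10/3 = 10/3.

10/3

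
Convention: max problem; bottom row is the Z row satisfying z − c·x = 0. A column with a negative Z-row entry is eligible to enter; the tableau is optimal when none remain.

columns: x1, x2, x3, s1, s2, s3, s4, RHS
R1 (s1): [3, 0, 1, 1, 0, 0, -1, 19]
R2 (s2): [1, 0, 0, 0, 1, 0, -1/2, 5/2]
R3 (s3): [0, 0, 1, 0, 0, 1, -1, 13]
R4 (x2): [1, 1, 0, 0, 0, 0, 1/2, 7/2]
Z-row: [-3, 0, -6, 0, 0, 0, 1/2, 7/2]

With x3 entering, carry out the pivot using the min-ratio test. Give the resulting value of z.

Ratio test on column x3 — row 1: 19/1 = 19; row 2: entry 0 ≤ 0; row 3: 13/1 = 13; row 4: entry 0 ≤ 0. Minimum is 13 at row 3 (s3 leaves); pivot element 1.
Pivot on row 3; the Z-row RHS becomes 7/2 − (-6)·13 = 163/2.

163/2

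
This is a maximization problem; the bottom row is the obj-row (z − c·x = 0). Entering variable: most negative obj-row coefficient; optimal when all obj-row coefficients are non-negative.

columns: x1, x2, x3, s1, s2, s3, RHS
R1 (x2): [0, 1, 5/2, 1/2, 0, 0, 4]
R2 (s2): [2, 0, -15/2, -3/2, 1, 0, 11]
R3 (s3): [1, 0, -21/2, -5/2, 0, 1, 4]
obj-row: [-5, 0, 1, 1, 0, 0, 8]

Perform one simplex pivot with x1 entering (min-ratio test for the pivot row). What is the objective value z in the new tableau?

28

Ratio test on column x1 — row 1: entry 0 ≤ 0; row 2: 11/2 = 11/2; row 3: 4/1 = 4. Minimum is 4 at row 3 (s3 leaves); pivot element 1.
Pivot on row 3; the obj-row RHS becomes 8 − (-5)·4 = 28.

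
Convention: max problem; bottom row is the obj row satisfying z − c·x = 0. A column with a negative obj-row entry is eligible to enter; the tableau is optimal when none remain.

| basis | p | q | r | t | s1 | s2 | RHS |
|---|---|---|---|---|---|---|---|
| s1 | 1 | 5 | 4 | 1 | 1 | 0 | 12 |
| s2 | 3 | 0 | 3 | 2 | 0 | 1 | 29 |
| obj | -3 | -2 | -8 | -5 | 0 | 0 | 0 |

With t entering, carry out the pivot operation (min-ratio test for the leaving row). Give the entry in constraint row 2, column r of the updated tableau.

-5

Ratio test on column t — row 1: 12/1 = 12; row 2: 29/2 = 29/2. Minimum is 12 at row 1 (s1 leaves); pivot element 1.
Divide row 1 by 1; eliminate column t from the other rows.
Row 2 update in column r: 3 − 2·4 = -5.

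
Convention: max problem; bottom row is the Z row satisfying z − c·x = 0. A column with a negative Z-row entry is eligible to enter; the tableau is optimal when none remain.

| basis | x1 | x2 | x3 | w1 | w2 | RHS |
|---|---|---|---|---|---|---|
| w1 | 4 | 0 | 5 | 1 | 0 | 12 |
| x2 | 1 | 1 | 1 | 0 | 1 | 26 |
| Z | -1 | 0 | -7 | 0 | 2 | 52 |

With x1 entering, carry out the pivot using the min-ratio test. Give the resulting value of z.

55

Ratio test on column x1 — row 1: 12/4 = 3; row 2: 26/1 = 26. Minimum is 3 at row 1 (w1 leaves); pivot element 4.
Pivot on row 1; the Z-row RHS becomes 52 − (-1)·3 = 55.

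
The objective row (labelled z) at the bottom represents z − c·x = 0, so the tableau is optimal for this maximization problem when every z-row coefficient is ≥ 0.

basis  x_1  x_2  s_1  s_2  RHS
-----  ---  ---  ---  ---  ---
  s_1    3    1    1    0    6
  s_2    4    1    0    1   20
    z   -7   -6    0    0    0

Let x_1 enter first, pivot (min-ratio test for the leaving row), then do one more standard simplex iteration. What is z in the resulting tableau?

Ratio test on column x_1 — row 1: 6/3 = 2; row 2: 20/4 = 5. Minimum is 2 at row 1 (s_1 leaves); pivot element 3.
Pivot on row 1; the z-row RHS becomes 0 − (-7)·2 = 14.
Next entering variable (most negative z-row entry -11/3): x_2.
Ratio test on column x_2 — row 1: 2/(1/3) = 6; row 2: entry -1/3 ≤ 0. Minimum is 6 at row 1 (x_1 leaves); pivot element 1/3.
After the second pivot the z-row RHS is 14 − (-11/3)·6 = 36.

36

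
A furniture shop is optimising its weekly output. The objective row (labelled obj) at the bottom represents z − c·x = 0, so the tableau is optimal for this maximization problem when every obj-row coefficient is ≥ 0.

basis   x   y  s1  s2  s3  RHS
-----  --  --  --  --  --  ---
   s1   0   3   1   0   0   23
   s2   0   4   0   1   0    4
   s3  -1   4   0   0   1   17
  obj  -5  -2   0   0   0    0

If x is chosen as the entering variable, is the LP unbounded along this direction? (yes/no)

Every constraint-row entry in column x is ≤ 0, so increasing x is unbounded.

yes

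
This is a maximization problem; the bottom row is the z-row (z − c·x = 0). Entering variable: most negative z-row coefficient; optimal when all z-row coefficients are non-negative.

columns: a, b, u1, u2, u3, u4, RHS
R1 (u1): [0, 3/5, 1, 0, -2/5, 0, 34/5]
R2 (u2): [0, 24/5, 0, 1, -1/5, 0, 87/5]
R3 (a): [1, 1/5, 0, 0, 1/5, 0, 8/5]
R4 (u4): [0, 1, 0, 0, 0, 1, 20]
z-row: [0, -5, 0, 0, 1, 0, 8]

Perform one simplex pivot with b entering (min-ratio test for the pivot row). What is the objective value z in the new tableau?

209/8

Ratio test on column b — row 1: (34/5)/(3/5) = 34/3; row 2: (87/5)/(24/5) = 29/8; row 3: (8/5)/(1/5) = 8; row 4: 20/1 = 20. Minimum is 29/8 at row 2 (u2 leaves); pivot element 24/5.
Pivot on row 2; the z-row RHS becomes 8 − (-5)·(29/8) = 209/8.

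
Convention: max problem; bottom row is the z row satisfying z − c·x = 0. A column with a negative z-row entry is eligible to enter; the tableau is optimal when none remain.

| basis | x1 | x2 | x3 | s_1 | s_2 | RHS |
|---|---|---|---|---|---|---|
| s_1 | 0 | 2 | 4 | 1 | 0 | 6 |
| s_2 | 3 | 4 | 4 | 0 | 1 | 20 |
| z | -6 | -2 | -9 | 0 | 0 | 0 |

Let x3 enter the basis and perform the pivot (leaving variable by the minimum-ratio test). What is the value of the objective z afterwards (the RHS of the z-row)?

27/2

Ratio test on column x3 — row 1: 6/4 = 3/2; row 2: 20/4 = 5. Minimum is 3/2 at row 1 (s_1 leaves); pivot element 4.
Pivot on row 1; the z-row RHS becomes 0 − (-9)·(3/2) = 27/2.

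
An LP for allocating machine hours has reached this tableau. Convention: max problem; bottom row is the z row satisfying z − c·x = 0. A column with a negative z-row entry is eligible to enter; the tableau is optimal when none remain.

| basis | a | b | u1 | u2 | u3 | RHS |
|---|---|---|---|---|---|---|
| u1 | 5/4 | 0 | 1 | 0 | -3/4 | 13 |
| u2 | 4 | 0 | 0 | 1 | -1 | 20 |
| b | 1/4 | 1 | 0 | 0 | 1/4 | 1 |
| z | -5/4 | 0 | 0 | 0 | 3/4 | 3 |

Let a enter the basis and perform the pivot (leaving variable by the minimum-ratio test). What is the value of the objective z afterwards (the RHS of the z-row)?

8

Ratio test on column a — row 1: 13/(5/4) = 52/5; row 2: 20/4 = 5; row 3: 1/(1/4) = 4. Minimum is 4 at row 3 (b leaves); pivot element 1/4.
Pivot on row 3; the z-row RHS becomes 3 − (-5/4)·4 = 8.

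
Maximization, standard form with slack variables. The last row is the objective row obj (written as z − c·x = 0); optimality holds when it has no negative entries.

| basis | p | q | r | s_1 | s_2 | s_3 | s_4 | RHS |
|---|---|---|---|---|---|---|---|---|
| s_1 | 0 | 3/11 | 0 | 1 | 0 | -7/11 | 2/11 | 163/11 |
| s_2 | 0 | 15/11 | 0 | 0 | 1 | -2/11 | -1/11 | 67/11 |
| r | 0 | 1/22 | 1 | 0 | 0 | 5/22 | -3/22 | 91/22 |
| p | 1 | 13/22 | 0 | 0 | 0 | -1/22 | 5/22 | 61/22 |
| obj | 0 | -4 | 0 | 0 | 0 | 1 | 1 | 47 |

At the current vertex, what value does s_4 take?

0

s_4 is not in the basis, so in the current basic feasible solution s_4 = 0.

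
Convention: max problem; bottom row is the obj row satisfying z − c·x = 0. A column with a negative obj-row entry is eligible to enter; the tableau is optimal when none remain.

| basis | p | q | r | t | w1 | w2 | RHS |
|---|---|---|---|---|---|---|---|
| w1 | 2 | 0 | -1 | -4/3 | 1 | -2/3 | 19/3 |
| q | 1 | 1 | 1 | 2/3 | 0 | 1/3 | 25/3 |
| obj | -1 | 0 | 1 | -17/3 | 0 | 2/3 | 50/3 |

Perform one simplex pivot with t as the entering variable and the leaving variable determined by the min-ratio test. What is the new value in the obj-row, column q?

17/2

Ratio test on column t — row 1: entry -4/3 ≤ 0; row 2: (25/3)/(2/3) = 25/2. Minimum is 25/2 at row 2 (q leaves); pivot element 2/3.
Divide row 2 by 2/3; eliminate column t from the other rows.
obj-row update in column q: 0 − (-17/3)·(3/2) = 17/2.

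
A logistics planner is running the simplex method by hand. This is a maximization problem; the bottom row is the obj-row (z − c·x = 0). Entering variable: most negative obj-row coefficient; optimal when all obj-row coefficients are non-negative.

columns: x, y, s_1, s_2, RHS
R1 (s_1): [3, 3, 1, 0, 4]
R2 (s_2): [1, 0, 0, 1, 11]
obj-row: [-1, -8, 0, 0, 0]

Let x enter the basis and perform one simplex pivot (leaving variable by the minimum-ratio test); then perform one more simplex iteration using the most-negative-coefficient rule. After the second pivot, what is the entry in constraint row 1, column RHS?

Ratio test on column x — row 1: 4/3 = 4/3; row 2: 11/1 = 11. Minimum is 4/3 at row 1 (s_1 leaves); pivot element 3.
Divide row 1 by 3; eliminate column x from the other rows.
Second iteration: most negative obj-row entry is -7 in column y, so y enters.
Ratio test on column y — row 1: (4/3)/1 = 4/3; row 2: entry -1 ≤ 0. Minimum is 4/3 at row 1 (x leaves); pivot element 1.
Divide row 1 by 1; eliminate column y from the other rows.
After both pivots, the entry at constraint row 1, column RHS is 4/3.

4/3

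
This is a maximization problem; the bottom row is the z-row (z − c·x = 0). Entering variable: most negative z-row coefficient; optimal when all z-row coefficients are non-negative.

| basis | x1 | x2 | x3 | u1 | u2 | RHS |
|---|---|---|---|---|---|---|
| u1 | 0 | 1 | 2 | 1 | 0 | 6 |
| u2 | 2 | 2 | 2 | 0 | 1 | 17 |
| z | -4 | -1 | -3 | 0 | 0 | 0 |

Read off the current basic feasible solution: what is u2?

u2 is basic (row 2); its value is the RHS of that row, 17.

17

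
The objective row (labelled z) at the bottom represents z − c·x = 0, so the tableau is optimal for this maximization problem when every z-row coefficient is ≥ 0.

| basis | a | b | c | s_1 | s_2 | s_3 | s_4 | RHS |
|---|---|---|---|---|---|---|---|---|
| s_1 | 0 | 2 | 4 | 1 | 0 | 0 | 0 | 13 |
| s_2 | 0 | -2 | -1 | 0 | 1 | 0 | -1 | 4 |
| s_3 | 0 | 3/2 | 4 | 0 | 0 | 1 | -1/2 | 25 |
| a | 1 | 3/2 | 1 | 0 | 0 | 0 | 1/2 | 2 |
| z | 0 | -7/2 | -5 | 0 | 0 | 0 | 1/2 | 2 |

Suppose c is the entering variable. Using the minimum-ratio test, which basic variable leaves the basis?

a

Column c entries and ratios — s_1: 13/4 = 13/4; s_2: -1 ≤ 0, skip; s_3: 25/4 = 25/4; a: 2/1 = 2.
Smallest ratio is 2 in the row of a, so a leaves.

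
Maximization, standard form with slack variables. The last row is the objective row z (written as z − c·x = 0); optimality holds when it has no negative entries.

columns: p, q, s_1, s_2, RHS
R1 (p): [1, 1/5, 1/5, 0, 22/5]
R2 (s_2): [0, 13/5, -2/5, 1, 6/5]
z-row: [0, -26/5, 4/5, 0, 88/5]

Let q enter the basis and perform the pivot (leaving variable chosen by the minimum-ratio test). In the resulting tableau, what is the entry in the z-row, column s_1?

0

Ratio test on column q — row 1: (22/5)/(1/5) = 22; row 2: (6/5)/(13/5) = 6/13. Minimum is 6/13 at row 2 (s_2 leaves); pivot element 13/5.
Divide row 2 by 13/5; eliminate column q from the other rows.
z-row update in column s_1: 4/5 − (-26/5)·(-2/13) = 0.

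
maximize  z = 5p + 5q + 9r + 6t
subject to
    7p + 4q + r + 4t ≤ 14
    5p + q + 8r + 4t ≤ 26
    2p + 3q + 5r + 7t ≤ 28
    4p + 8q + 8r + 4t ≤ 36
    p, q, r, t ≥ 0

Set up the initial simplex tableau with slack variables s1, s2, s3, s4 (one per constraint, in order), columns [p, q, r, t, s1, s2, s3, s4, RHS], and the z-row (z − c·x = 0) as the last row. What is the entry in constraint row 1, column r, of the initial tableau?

1

Constraint 1 has coefficient 1 on r.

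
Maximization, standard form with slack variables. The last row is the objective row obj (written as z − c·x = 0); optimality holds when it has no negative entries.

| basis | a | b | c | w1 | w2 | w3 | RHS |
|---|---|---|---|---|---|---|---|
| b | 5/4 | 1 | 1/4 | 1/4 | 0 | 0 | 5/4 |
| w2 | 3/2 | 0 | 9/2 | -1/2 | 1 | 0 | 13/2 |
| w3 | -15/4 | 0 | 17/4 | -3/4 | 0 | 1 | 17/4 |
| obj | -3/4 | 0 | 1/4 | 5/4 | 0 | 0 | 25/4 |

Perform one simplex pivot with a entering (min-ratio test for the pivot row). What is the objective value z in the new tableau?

7

Ratio test on column a — row 1: (5/4)/(5/4) = 1; row 2: (13/2)/(3/2) = 13/3; row 3: entry -15/4 ≤ 0. Minimum is 1 at row 1 (b leaves); pivot element 5/4.
Pivot on row 1; the obj-row RHS becomes 25/4 − (-3/4)·1 = 7.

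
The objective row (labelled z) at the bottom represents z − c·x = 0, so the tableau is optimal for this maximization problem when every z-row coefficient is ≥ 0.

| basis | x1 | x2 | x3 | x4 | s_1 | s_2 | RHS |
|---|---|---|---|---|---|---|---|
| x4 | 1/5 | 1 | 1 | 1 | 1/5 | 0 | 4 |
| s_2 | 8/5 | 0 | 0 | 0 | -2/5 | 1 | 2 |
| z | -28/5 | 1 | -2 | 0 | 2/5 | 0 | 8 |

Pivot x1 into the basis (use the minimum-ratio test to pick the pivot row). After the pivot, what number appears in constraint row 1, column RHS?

Ratio test on column x1 — row 1: 4/(1/5) = 20; row 2: 2/(8/5) = 5/4. Minimum is 5/4 at row 2 (s_2 leaves); pivot element 8/5.
Divide row 2 by 8/5; eliminate column x1 from the other rows.
Row 1 update in column RHS: 4 − (1/5)·(5/4) = 15/4.

15/4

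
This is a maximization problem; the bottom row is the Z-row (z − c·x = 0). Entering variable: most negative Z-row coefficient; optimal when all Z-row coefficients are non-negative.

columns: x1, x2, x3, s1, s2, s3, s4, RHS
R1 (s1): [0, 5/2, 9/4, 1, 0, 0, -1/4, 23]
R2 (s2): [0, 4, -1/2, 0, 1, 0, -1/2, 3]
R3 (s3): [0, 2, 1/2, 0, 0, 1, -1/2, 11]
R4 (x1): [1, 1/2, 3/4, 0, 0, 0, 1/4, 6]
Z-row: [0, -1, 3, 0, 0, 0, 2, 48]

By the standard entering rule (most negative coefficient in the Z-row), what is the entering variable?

Negative Z-row entries: x2: -1.
The most negative is -1 in column x2, so x2 enters.

x2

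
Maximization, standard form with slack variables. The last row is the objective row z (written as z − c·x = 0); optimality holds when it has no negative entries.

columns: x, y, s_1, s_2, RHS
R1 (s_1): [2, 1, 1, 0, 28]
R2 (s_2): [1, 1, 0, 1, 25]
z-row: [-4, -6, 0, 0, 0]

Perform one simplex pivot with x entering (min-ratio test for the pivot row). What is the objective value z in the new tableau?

56

Ratio test on column x — row 1: 28/2 = 14; row 2: 25/1 = 25. Minimum is 14 at row 1 (s_1 leaves); pivot element 2.
Pivot on row 1; the z-row RHS becomes 0 − (-4)·14 = 56.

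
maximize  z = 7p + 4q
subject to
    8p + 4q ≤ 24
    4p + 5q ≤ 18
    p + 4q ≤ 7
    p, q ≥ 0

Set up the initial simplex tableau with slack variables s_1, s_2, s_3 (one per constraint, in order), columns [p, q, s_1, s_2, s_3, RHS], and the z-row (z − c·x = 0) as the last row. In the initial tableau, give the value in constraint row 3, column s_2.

0

Slack s_2 belongs to constraint 2; its column is the unit vector e_2, so the entry in row 3 is 0.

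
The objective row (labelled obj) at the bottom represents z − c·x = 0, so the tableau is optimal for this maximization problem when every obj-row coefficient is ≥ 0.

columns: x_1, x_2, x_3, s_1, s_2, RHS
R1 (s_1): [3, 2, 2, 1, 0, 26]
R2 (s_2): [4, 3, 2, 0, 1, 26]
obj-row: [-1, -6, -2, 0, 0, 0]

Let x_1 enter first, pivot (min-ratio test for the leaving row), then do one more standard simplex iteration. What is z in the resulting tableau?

Ratio test on column x_1 — row 1: 26/3 = 26/3; row 2: 26/4 = 13/2. Minimum is 13/2 at row 2 (s_2 leaves); pivot element 4.
Pivot on row 2; the obj-row RHS becomes 0 − (-1)·(13/2) = 13/2.
Next entering variable (most negative obj-row entry -21/4): x_2.
Ratio test on column x_2 — row 1: entry -1/4 ≤ 0; row 2: (13/2)/(3/4) = 26/3. Minimum is 26/3 at row 2 (x_1 leaves); pivot element 3/4.
After the second pivot the obj-row RHS is 13/2 − (-21/4)·(26/3) = 52.

52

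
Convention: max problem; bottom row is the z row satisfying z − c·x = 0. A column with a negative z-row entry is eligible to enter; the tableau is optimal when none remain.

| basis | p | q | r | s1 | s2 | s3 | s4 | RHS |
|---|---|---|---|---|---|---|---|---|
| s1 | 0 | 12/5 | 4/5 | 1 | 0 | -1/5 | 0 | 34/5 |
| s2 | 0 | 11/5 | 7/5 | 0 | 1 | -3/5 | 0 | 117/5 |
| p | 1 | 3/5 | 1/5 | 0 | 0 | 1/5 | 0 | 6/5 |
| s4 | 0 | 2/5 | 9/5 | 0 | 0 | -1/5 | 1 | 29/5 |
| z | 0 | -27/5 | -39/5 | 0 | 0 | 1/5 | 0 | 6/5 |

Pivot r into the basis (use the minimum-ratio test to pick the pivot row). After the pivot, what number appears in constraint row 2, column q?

Ratio test on column r — row 1: (34/5)/(4/5) = 17/2; row 2: (117/5)/(7/5) = 117/7; row 3: (6/5)/(1/5) = 6; row 4: (29/5)/(9/5) = 29/9. Minimum is 29/9 at row 4 (s4 leaves); pivot element 9/5.
Divide row 4 by 9/5; eliminate column r from the other rows.
Row 2 update in column q: 11/5 − (7/5)·(2/9) = 17/9.

17/9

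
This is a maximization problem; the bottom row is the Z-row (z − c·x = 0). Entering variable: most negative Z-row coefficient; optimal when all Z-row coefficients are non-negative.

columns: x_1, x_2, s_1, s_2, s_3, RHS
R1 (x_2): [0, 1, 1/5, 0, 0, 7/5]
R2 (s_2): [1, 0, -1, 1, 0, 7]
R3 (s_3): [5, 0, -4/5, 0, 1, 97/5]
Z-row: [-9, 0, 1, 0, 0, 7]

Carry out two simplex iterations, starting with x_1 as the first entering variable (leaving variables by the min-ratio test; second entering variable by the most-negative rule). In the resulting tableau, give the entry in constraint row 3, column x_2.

Ratio test on column x_1 — row 1: entry 0 ≤ 0; row 2: 7/1 = 7; row 3: (97/5)/5 = 97/25. Minimum is 97/25 at row 3 (s_3 leaves); pivot element 5.
Divide row 3 by 5; eliminate column x_1 from the other rows.
Second iteration: most negative Z-row entry is -11/25 in column s_1, so s_1 enters.
Ratio test on column s_1 — row 1: (7/5)/(1/5) = 7; row 2: entry -21/25 ≤ 0; row 3: entry -4/25 ≤ 0. Minimum is 7 at row 1 (x_2 leaves); pivot element 1/5.
Divide row 1 by 1/5; eliminate column s_1 from the other rows.
After both pivots, the entry at constraint row 3, column x_2 is 4/5.

4/5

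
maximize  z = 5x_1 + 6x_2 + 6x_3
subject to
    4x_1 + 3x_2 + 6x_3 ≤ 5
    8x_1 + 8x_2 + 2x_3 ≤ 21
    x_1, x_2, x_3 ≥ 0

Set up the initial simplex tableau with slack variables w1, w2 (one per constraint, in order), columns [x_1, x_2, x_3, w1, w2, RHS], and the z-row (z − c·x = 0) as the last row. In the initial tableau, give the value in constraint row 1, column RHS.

5

The RHS of constraint 1 is b_1 = 5.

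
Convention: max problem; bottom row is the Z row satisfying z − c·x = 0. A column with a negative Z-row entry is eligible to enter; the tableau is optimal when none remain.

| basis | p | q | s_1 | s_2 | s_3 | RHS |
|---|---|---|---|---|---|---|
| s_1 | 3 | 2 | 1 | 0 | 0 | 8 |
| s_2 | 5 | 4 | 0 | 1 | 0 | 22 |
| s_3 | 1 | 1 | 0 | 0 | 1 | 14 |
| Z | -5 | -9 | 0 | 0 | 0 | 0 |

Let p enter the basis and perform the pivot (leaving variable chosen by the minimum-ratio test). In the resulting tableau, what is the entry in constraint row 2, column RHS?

26/3

Ratio test on column p — row 1: 8/3 = 8/3; row 2: 22/5 = 22/5; row 3: 14/1 = 14. Minimum is 8/3 at row 1 (s_1 leaves); pivot element 3.
Divide row 1 by 3; eliminate column p from the other rows.
Row 2 update in column RHS: 22 − 5·(8/3) = 26/3.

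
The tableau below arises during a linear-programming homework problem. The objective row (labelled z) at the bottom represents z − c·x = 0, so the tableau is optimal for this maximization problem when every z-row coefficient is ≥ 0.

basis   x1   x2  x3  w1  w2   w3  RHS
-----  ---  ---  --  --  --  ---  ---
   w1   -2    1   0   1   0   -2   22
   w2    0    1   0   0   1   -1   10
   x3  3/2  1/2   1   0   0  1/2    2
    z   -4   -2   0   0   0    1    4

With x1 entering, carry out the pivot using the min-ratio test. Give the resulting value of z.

28/3

Ratio test on column x1 — row 1: entry -2 ≤ 0; row 2: entry 0 ≤ 0; row 3: 2/(3/2) = 4/3. Minimum is 4/3 at row 3 (x3 leaves); pivot element 3/2.
Pivot on row 3; the z-row RHS becomes 4 − (-4)·(4/3) = 28/3.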